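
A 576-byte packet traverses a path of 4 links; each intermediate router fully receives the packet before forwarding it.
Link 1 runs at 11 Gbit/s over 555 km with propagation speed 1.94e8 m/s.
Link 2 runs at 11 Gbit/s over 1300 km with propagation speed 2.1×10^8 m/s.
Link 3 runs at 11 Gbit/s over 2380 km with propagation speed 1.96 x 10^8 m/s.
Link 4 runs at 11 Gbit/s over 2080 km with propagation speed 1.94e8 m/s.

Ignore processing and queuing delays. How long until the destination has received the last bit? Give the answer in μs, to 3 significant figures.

31900 μs

L = 576 × 8 = 4608 bits.
Transmission delay per hop = L/R = 4608/11000000000 = 0.418909 μs; 4 hops → 1.67564 μs.
Propagation delays (d/s per hop): 2860.82, 6190.48, 12142.9, 10721.6 μs; sum = 31915.8 μs.
End-to-end = 31900 μs.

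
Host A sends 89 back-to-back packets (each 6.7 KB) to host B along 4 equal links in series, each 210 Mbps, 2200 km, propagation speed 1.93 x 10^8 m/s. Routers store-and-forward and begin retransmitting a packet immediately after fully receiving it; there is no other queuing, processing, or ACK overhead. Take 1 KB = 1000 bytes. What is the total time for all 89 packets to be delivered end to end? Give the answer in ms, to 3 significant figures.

69.1 ms

Per-hop transmission t_tx = L/R = 53600/210000000 = 0.255238 ms.
Per-hop propagation t_prop = 2200000/193000000 = 11.399 ms.
Pipeline fill: first packet needs 4·t_tx to clear all hops; remaining 88 packets each add one t_tx.
Total = (4+89-1)·t_tx + 4·t_prop = 92·0.255238 + 4·11.399 = 69.1 ms.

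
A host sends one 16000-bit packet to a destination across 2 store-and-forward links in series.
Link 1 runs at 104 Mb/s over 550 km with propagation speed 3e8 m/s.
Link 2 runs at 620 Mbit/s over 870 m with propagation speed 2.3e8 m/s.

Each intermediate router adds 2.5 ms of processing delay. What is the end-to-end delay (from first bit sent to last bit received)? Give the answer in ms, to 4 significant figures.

4.517 ms

Transmission delays (L/R per hop): 0.153846, 0.0258065 ms; sum = 0.179653 ms.
Propagation delays (d/s per hop): 1.83333, 0.00378261 ms; sum = 1.83712 ms.
Processing at 1 router(s): 1 × 2.5 ms = 2.5 ms.
End-to-end = 4.517 ms.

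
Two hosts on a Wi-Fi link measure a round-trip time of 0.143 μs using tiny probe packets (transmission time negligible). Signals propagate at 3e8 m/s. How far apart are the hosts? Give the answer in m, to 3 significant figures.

One-way propagation = RTT/2 = 0.0715 μs.
d = s × t = 300000000 × 7.15e-08 = 21.5 m.

21.5 m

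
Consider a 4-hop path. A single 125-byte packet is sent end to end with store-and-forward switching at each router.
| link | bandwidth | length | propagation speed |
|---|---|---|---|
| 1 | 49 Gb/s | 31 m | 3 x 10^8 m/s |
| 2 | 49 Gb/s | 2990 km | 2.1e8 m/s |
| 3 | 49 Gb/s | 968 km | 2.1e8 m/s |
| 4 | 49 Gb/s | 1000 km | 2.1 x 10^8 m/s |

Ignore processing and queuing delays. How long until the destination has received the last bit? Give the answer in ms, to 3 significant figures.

23.6 ms

L = 125 × 8 = 1000 bits.
Transmission delay per hop = L/R = 1000/49000000000 = 2.04082e-05 ms; 4 hops → 8.16327e-05 ms.
Propagation delays (d/s per hop): 0.000103333, 14.2381, 4.60952, 4.7619 ms; sum = 23.6096 ms.
End-to-end = 23.6 ms.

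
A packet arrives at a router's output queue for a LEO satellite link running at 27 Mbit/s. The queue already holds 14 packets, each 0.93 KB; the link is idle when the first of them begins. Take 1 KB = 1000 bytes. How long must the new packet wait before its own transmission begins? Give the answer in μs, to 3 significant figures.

3860 μs

Each queued packet: L/R = 7440/27000000 = 275.556 μs.
14 queued → 3857.78 μs.
Queuing delay = 3860 μs.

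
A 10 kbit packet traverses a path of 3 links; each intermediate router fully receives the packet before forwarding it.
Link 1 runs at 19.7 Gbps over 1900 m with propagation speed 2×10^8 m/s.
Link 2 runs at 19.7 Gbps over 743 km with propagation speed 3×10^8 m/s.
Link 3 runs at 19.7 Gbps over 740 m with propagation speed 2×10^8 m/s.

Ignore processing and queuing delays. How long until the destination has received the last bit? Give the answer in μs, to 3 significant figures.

L = 10000 bits.
Transmission delay per hop = L/R = 10000/19700000000 = 0.507614 μs; 3 hops → 1.52284 μs.
Propagation delays (d/s per hop): 9.5, 2476.67, 3.7 μs; sum = 2489.87 μs.
End-to-end = 2490 μs.

2490 μs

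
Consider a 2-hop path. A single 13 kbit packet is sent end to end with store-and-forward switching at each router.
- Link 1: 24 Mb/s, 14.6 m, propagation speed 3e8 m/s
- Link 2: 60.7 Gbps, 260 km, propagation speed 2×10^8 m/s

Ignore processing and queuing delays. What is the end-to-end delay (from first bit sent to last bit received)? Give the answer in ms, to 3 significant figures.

1.84 ms

L = 13000 bits.
Transmission delays (L/R per hop): 0.541667, 0.000214168 ms; sum = 0.541881 ms.
Propagation delays (d/s per hop): 4.86667e-05, 1.3 ms; sum = 1.30005 ms.
End-to-end = 1.84 ms.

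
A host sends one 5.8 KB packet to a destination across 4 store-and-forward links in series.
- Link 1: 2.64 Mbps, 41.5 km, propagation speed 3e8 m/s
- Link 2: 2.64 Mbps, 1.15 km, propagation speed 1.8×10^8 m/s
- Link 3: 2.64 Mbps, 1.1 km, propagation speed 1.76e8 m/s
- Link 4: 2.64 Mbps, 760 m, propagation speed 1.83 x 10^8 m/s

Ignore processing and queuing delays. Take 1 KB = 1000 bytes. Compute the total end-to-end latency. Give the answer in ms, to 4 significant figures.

70.46 ms

L = 46400 bits.
Transmission delay per hop = L/R = 46400/2640000 = 17.5758 ms; 4 hops → 70.303 ms.
Propagation delays (d/s per hop): 0.138333, 0.00638889, 0.00625, 0.00415301 ms; sum = 0.155125 ms.
End-to-end = 70.46 ms.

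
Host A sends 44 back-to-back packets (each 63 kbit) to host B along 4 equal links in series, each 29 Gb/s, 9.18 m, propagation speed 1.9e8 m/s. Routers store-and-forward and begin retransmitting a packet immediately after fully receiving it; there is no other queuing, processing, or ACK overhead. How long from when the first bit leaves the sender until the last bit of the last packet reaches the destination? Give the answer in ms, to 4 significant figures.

0.1023 ms

Per-hop transmission t_tx = L/R = 63000/29000000000 = 0.00217241 ms.
Per-hop propagation t_prop = 9.18/190000000 = 4.83158e-05 ms.
Pipeline fill: first packet needs 4·t_tx to clear all hops; remaining 43 packets each add one t_tx.
Total = (4+44-1)·t_tx + 4·t_prop = 47·0.00217241 + 4·4.83158e-05 = 0.1023 ms.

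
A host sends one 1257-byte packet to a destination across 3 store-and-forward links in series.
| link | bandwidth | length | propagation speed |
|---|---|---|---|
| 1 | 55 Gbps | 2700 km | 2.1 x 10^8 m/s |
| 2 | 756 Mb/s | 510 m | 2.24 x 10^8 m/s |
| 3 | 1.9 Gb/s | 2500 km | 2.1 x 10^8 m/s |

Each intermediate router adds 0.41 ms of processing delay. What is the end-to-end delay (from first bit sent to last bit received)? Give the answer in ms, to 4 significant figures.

L = 1257 × 8 = 10056 bits.
Transmission delays (L/R per hop): 0.000182836, 0.0133016, 0.00529263 ms; sum = 0.0187771 ms.
Propagation delays (d/s per hop): 12.8571, 0.00227679, 11.9048 ms; sum = 24.7642 ms.
Processing at 2 router(s): 2 × 0.41 ms = 0.82 ms.
End-to-end = 25.60 ms.

25.60 ms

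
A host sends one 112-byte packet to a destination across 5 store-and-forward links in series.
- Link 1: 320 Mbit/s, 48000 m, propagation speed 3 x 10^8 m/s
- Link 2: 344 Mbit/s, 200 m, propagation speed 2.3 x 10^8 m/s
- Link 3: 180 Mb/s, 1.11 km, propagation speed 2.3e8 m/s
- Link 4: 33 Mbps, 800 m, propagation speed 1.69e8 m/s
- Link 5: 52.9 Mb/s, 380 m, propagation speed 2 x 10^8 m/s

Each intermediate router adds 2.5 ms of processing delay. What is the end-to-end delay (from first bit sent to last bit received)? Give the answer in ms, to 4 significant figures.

10.23 ms

L = 112 × 8 = 896 bits.
Transmission delays (L/R per hop): 0.0028, 0.00260465, 0.00497778, 0.0271515, 0.0169376 ms; sum = 0.0544716 ms.
Propagation delays (d/s per hop): 0.16, 0.000869565, 0.00482609, 0.00473373, 0.0019 ms; sum = 0.172329 ms.
Processing at 4 router(s): 4 × 2.5 ms = 10 ms.
End-to-end = 10.23 ms.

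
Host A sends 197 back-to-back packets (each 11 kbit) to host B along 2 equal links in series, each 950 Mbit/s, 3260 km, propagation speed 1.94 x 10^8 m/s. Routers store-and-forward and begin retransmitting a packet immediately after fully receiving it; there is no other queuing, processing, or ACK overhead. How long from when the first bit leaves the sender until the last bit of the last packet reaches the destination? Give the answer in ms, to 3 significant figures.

Per-hop transmission t_tx = L/R = 11000/950000000 = 0.0115789 ms.
Per-hop propagation t_prop = 3260000/194000000 = 16.8041 ms.
Pipeline fill: first packet needs 2·t_tx to clear all hops; remaining 196 packets each add one t_tx.
Total = (2+197-1)·t_tx + 2·t_prop = 198·0.0115789 + 2·16.8041 = 35.9 ms.

35.9 ms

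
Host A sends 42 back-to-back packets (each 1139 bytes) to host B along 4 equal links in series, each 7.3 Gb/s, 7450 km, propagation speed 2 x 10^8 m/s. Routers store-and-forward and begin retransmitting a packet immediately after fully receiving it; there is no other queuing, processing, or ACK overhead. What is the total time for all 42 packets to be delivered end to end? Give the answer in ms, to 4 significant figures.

149.1 ms

Per-hop transmission t_tx = L/R = 9112/7300000000 = 0.00124822 ms.
Per-hop propagation t_prop = 7450000/200000000 = 37.25 ms.
Pipeline fill: first packet needs 4·t_tx to clear all hops; remaining 41 packets each add one t_tx.
Total = (4+42-1)·t_tx + 4·t_prop = 45·0.00124822 + 4·37.25 = 149.1 ms.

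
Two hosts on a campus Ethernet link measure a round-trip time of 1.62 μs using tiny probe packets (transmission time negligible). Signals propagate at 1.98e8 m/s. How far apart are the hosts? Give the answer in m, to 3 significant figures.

160 m

One-way propagation = RTT/2 = 0.81 μs.
d = s × t = 198000000 × 8.1e-07 = 160 m.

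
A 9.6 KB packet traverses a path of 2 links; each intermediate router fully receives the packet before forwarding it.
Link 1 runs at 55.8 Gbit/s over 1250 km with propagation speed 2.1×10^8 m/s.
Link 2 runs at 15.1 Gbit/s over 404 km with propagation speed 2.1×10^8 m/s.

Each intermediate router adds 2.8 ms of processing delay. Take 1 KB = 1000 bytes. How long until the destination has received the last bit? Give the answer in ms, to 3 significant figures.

10.7 ms

L = 76800 bits.
Transmission delays (L/R per hop): 0.00137634, 0.00508609 ms; sum = 0.00646244 ms.
Propagation delays (d/s per hop): 5.95238, 1.92381 ms; sum = 7.87619 ms.
Processing at 1 router(s): 1 × 2.8 ms = 2.8 ms.
End-to-end = 10.7 ms.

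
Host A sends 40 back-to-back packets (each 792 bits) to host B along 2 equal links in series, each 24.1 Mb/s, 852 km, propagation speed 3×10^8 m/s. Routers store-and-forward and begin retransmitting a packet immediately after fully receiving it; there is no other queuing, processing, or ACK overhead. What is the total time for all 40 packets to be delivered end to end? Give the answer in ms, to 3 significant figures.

Per-hop transmission t_tx = L/R = 792/24100000 = 0.0328631 ms.
Per-hop propagation t_prop = 852000/300000000 = 2.84 ms.
Pipeline fill: first packet needs 2·t_tx to clear all hops; remaining 39 packets each add one t_tx.
Total = (2+40-1)·t_tx + 2·t_prop = 41·0.0328631 + 2·2.84 = 7.03 ms.

7.03 ms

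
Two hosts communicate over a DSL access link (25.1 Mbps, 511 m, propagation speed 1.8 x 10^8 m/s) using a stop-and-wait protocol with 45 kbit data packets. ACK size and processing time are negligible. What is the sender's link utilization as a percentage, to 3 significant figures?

t_tx = L/R = 45000/25100000 = 0.00179283 s.
t_prop = 511/180000000 = 2.83889e-06 s; RTT = 5.67778e-06 s.
Cycle = t_tx + RTT = 0.00179851 s.
Utilization = t_tx / cycle = 0.00179283/0.00179851 = 99.7 %.

99.7 %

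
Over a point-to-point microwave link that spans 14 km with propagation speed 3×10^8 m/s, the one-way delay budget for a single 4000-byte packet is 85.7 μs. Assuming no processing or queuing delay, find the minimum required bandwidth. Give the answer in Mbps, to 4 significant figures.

819.8 Mbps

L = 32000 bits.
Propagation delay = 14000 / 300000000 = 46.6667 μs.
Transmission budget = 85.7 − 46.6667 = 39.0333 μs.
R ≥ L / t_tx = 32000 bits / 3.90333e-05 s = 819.8 Mbps.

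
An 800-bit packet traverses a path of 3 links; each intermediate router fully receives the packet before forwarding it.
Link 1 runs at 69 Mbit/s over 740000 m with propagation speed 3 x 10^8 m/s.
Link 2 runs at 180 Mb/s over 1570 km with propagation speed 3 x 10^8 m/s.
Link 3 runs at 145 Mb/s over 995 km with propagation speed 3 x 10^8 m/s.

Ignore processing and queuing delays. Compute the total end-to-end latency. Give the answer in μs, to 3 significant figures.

Transmission delays (L/R per hop): 11.5942, 4.44444, 5.51724 μs; sum = 21.5559 μs.
Propagation delays (d/s per hop): 2466.67, 5233.33, 3316.67 μs; sum = 11016.7 μs.
End-to-end = 11000 μs.

11000 μs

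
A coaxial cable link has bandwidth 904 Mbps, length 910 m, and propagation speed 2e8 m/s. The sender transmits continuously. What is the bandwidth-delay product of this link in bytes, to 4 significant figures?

Propagation delay = 910 / 200000000 = 4.55e-06 s.
BDP = R × t_prop = 904000000 × 4.55e-06 = 4113.2 bits.
In bytes: 4113.2/8 = 514.2 bytes.

514.2 bytes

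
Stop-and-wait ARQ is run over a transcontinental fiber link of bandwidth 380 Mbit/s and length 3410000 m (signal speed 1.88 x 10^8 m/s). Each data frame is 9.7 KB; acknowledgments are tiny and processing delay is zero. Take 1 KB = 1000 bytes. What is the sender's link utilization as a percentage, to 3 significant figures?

t_tx = L/R = 77600/380000000 = 0.000204211 s.
t_prop = 3410000/188000000 = 0.0181383 s; RTT = 0.0362766 s.
Cycle = t_tx + RTT = 0.0364808 s.
Utilization = t_tx / cycle = 0.000204211/0.0364808 = 0.560 %.

0.560 %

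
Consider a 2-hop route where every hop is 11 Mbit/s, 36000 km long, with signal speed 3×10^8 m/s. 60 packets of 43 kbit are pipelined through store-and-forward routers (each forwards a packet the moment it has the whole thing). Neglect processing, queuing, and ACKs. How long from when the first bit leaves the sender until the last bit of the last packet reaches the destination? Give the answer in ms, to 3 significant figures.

478 ms

Per-hop transmission t_tx = L/R = 43000/11000000 = 3.90909 ms.
Per-hop propagation t_prop = 36000000/300000000 = 120 ms.
Pipeline fill: first packet needs 2·t_tx to clear all hops; remaining 59 packets each add one t_tx.
Total = (2+60-1)·t_tx + 2·t_prop = 61·3.90909 + 2·120 = 478 ms.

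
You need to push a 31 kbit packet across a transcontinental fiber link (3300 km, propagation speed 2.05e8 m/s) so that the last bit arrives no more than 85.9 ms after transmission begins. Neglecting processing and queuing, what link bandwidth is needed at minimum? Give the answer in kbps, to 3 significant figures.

444 kbps

Propagation delay = 3300000 / 2.05e+08 = 16.0976 ms.
Transmission budget = 85.9 − 16.0976 = 69.8024 ms.
R ≥ L / t_tx = 31000 bits / 0.0698024 s = 444 kbps.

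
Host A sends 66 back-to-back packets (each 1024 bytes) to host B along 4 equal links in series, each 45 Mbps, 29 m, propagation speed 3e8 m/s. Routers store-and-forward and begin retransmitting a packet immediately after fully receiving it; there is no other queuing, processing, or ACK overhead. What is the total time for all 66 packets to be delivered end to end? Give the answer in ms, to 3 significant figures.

Per-hop transmission t_tx = L/R = 8192/45000000 = 0.182044 ms.
Per-hop propagation t_prop = 29/300000000 = 9.66667e-05 ms.
Pipeline fill: first packet needs 4·t_tx to clear all hops; remaining 65 packets each add one t_tx.
Total = (4+66-1)·t_tx + 4·t_prop = 69·0.182044 + 4·9.66667e-05 = 12.6 ms.

12.6 ms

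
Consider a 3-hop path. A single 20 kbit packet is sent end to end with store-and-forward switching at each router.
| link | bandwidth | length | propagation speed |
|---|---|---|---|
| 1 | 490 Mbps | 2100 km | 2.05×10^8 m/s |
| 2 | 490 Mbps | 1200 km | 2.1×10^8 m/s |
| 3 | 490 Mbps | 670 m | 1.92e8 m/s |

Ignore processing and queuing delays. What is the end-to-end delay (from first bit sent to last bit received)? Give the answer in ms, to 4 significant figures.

16.08 ms

L = 20000 bits.
Transmission delay per hop = L/R = 20000/490000000 = 0.0408163 ms; 3 hops → 0.122449 ms.
Propagation delays (d/s per hop): 10.2439, 5.71429, 0.00348958 ms; sum = 15.9617 ms.
End-to-end = 16.08 ms.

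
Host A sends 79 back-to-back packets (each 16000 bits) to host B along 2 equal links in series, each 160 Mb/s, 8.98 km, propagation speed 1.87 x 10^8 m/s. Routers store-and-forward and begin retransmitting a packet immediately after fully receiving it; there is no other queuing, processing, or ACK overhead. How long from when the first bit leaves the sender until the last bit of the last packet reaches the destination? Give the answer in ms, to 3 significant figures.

8.10 ms

Per-hop transmission t_tx = L/R = 16000/160000000 = 0.1 ms.
Per-hop propagation t_prop = 8980/187000000 = 0.0480214 ms.
Pipeline fill: first packet needs 2·t_tx to clear all hops; remaining 78 packets each add one t_tx.
Total = (2+79-1)·t_tx + 2·t_prop = 80·0.1 + 2·0.0480214 = 8.10 ms.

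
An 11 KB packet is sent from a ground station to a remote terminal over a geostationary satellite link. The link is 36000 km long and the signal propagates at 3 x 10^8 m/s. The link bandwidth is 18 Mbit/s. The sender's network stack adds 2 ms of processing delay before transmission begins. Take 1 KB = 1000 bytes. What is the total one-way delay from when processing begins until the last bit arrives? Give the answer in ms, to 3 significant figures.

127 ms

L = 88000 bits.
Transmission delay = L/R = 88000 / 18000000 = 4.88889 ms.
Propagation delay = d/s = 36000000 m / 300000000 m/s = 120 ms.
Plus processing delay 2 ms = 2 ms.
Total = 127 ms.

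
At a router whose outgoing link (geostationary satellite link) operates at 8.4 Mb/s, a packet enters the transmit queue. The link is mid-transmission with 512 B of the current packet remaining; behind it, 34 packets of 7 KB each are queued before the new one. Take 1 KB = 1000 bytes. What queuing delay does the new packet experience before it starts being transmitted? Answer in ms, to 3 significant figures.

Each queued packet: L/R = 56000/8400000 = 6.66667 ms.
34 queued → 226.667 ms.
Plus remaining 4096 bits of current packet: 0.487619 ms.
Queuing delay = 227 ms.

227 ms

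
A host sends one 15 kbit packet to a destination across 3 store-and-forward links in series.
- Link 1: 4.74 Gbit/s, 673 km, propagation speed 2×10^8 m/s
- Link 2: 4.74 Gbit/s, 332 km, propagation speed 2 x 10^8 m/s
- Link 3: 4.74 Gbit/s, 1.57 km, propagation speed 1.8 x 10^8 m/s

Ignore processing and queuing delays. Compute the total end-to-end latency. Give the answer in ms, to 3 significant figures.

5.04 ms

L = 15000 bits.
Transmission delay per hop = L/R = 15000/4740000000 = 0.00316456 ms; 3 hops → 0.00949367 ms.
Propagation delays (d/s per hop): 3.365, 1.66, 0.00872222 ms; sum = 5.03372 ms.
End-to-end = 5.04 ms.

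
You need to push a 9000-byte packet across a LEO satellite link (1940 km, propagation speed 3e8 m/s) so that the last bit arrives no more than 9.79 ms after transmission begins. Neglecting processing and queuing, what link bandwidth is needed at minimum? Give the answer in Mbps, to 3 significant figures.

L = 72000 bits.
Propagation delay = 1940000 / 300000000 = 6.46667 ms.
Transmission budget = 9.79 − 6.46667 = 3.32333 ms.
R ≥ L / t_tx = 72000 bits / 0.00332333 s = 21.7 Mbps.

21.7 Mbps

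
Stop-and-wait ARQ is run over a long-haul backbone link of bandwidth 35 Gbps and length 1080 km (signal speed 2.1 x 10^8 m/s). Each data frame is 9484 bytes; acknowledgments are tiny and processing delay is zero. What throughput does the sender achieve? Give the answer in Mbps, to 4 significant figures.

t_tx = L/R = 75872/35000000000 = 2.16777e-06 s.
t_prop = 1080000/210000000 = 0.00514286 s; RTT = 0.0102857 s.
Cycle = t_tx + RTT = 0.0102879 s.
Throughput = L / cycle = 75872 / 0.0102879 = 7.375 Mbps.

7.375 Mbps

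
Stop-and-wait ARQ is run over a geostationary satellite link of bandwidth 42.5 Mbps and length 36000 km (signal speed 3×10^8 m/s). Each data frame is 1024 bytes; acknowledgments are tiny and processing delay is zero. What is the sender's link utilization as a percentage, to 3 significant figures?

t_tx = L/R = 8192/42500000 = 0.000192753 s.
t_prop = 36000000/300000000 = 0.12 s; RTT = 0.24 s.
Cycle = t_tx + RTT = 0.240193 s.
Utilization = t_tx / cycle = 0.000192753/0.240193 = 0.0802 %.

0.0802 %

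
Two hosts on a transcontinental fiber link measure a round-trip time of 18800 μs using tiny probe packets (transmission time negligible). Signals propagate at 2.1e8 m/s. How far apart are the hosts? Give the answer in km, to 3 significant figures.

One-way propagation = RTT/2 = 9400 μs.
d = s × t = 210000000 × 0.0094 = 1970 km.

1970 km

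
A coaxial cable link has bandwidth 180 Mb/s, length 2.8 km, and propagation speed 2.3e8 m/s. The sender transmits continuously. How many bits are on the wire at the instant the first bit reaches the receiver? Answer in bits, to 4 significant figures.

Propagation delay = 2800 / 2.3e+08 = 1.21739e-05 s.
BDP = R × t_prop = 180000000 × 1.21739e-05 = 2191.3 bits.

2191 bits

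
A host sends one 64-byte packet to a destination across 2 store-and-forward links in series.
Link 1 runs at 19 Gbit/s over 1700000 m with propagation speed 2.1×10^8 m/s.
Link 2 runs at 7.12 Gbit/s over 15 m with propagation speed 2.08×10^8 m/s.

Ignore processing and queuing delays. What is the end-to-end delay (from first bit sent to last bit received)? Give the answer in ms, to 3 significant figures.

8.10 ms

L = 64 × 8 = 512 bits.
Transmission delays (L/R per hop): 2.69474e-05, 7.19101e-05 ms; sum = 9.88575e-05 ms.
Propagation delays (d/s per hop): 8.09524, 7.21154e-05 ms; sum = 8.09531 ms.
End-to-end = 8.10 ms.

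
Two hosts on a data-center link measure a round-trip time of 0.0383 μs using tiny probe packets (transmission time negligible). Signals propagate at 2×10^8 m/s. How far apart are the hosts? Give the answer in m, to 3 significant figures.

3.83 m

One-way propagation = RTT/2 = 0.01915 μs.
d = s × t = 200000000 × 1.915e-08 = 3.83 m.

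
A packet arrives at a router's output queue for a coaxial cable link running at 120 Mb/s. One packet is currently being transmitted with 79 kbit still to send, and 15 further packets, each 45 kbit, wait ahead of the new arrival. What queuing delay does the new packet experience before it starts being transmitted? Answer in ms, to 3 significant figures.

Each queued packet: L/R = 45000/120000000 = 0.375 ms.
15 queued → 5.625 ms.
Plus remaining 79000 bits of current packet: 0.658333 ms.
Queuing delay = 6.28 ms.

6.28 ms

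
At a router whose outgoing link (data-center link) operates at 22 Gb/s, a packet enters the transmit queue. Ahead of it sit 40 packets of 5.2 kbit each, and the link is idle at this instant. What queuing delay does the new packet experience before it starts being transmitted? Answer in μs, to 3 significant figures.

Each queued packet: L/R = 5200/22000000000 = 0.236364 μs.
40 queued → 9.45455 μs.
Queuing delay = 9.45 μs.

9.45 μs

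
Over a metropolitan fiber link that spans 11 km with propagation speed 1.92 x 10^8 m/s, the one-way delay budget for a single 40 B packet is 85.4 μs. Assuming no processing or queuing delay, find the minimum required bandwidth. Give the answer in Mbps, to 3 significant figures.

L = 320 bits.
Propagation delay = 11000 / 192000000 = 57.2917 μs.
Transmission budget = 85.4 − 57.2917 = 28.1083 μs.
R ≥ L / t_tx = 320 bits / 2.81083e-05 s = 11.4 Mbps.

11.4 Mbps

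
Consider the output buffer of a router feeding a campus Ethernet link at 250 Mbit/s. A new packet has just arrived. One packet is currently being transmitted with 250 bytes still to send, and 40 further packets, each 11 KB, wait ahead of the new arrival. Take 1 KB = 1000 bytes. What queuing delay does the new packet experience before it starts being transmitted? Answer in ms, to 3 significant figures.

14.1 ms

Each queued packet: L/R = 88000/250000000 = 0.352 ms.
40 queued → 14.08 ms.
Plus remaining 2000 bits of current packet: 0.008 ms.
Queuing delay = 14.1 ms.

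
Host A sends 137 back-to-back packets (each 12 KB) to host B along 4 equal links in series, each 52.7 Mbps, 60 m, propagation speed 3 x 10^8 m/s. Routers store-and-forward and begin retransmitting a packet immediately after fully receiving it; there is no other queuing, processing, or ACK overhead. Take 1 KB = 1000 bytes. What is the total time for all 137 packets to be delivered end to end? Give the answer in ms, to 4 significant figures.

255.0 ms

Per-hop transmission t_tx = L/R = 96000/52700000 = 1.82163 ms.
Per-hop propagation t_prop = 60/300000000 = 0.0002 ms.
Pipeline fill: first packet needs 4·t_tx to clear all hops; remaining 136 packets each add one t_tx.
Total = (4+137-1)·t_tx + 4·t_prop = 140·1.82163 + 4·0.0002 = 255.0 ms.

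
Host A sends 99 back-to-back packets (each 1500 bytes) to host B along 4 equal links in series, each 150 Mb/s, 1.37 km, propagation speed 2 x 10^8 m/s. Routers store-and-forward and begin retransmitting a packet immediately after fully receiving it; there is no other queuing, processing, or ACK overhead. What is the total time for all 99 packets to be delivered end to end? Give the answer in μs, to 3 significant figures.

Per-hop transmission t_tx = L/R = 12000/150000000 = 80 μs.
Per-hop propagation t_prop = 1370/200000000 = 6.85 μs.
Pipeline fill: first packet needs 4·t_tx to clear all hops; remaining 98 packets each add one t_tx.
Total = (4+99-1)·t_tx + 4·t_prop = 102·80 + 4·6.85 = 8190 μs.

8190 μs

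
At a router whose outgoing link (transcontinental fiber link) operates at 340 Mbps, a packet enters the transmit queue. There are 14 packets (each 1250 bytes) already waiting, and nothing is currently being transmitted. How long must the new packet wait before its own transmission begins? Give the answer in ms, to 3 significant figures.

0.412 ms

Each queued packet: L/R = 10000/340000000 = 0.0294118 ms.
14 queued → 0.411765 ms.
Queuing delay = 0.412 ms.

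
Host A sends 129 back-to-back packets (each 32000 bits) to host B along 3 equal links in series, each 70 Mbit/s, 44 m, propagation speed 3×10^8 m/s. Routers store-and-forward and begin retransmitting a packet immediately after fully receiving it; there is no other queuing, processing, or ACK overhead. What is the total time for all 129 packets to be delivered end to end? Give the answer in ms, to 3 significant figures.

Per-hop transmission t_tx = L/R = 32000/70000000 = 0.457143 ms.
Per-hop propagation t_prop = 44/300000000 = 0.000146667 ms.
Pipeline fill: first packet needs 3·t_tx to clear all hops; remaining 128 packets each add one t_tx.
Total = (3+129-1)·t_tx + 3·t_prop = 131·0.457143 + 3·0.000146667 = 59.9 ms.

59.9 ms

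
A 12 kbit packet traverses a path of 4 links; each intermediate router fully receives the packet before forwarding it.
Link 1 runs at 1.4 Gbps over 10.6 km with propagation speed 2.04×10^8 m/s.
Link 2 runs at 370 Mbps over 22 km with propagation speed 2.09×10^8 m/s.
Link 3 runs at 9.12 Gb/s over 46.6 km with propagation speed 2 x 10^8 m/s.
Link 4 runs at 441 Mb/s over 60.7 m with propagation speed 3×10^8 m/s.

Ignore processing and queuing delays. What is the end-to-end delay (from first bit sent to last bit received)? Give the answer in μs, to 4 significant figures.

460.0 μs

L = 12000 bits.
Transmission delays (L/R per hop): 8.57143, 32.4324, 1.31579, 27.2109 μs; sum = 69.5305 μs.
Propagation delays (d/s per hop): 51.9608, 105.263, 233, 0.202333 μs; sum = 390.426 μs.
End-to-end = 460.0 μs.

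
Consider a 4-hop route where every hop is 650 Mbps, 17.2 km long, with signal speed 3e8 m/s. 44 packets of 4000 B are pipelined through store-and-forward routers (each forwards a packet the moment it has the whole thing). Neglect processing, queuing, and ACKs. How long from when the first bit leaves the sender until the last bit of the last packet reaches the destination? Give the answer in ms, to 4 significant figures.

Per-hop transmission t_tx = L/R = 32000/650000000 = 0.0492308 ms.
Per-hop propagation t_prop = 17200/300000000 = 0.0573333 ms.
Pipeline fill: first packet needs 4·t_tx to clear all hops; remaining 43 packets each add one t_tx.
Total = (4+44-1)·t_tx + 4·t_prop = 47·0.0492308 + 4·0.0573333 = 2.543 ms.

2.543 ms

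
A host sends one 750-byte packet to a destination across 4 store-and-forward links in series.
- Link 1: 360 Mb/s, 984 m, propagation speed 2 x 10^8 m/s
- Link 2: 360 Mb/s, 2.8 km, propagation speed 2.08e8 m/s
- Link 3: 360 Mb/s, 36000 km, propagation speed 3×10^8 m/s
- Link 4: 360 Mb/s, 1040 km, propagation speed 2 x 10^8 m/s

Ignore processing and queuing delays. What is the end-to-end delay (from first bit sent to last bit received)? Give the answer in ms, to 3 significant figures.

125 ms

L = 750 × 8 = 6000 bits.
Transmission delay per hop = L/R = 6000/360000000 = 0.0166667 ms; 4 hops → 0.0666667 ms.
Propagation delays (d/s per hop): 0.00492, 0.0134615, 120, 5.2 ms; sum = 125.218 ms.
End-to-end = 125 ms.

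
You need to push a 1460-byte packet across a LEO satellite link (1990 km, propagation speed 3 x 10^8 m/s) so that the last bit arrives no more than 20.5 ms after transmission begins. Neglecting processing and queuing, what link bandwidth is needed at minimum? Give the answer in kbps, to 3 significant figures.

L = 11680 bits.
Propagation delay = 1990000 / 300000000 = 6.63333 ms.
Transmission budget = 20.5 − 6.63333 = 13.8667 ms.
R ≥ L / t_tx = 11680 bits / 0.0138667 s = 842 kbps.

842 kbps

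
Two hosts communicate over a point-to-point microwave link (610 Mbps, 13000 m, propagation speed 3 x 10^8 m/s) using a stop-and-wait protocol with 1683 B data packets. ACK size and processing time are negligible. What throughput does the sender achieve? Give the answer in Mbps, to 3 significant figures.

124 Mbps

t_tx = L/R = 13464/610000000 = 2.20721e-05 s.
t_prop = 13000/300000000 = 4.33333e-05 s; RTT = 8.66667e-05 s.
Cycle = t_tx + RTT = 0.000108739 s.
Throughput = L / cycle = 13464 / 0.000108739 = 124 Mbps.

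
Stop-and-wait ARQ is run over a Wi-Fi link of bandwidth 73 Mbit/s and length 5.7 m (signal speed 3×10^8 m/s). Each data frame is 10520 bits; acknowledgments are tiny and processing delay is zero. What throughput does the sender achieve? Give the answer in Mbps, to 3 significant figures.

t_tx = L/R = 10520/73000000 = 0.00014411 s.
t_prop = 5.7/300000000 = 1.9e-08 s; RTT = 3.8e-08 s.
Cycle = t_tx + RTT = 0.000144148 s.
Throughput = L / cycle = 10520 / 0.000144148 = 73.0 Mbps.

73.0 Mbps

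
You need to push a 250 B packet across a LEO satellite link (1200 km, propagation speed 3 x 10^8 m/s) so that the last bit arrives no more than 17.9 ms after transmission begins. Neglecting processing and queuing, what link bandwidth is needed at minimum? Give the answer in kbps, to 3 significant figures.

L = 2000 bits.
Propagation delay = 1200000 / 300000000 = 4 ms.
Transmission budget = 17.9 − 4 = 13.9 ms.
R ≥ L / t_tx = 2000 bits / 0.0139 s = 144 kbps.

144 kbps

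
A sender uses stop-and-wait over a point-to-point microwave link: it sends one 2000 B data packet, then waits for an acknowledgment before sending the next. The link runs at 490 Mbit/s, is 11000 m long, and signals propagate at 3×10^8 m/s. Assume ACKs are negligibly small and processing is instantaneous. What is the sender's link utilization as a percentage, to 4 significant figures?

t_tx = L/R = 16000/490000000 = 3.26531e-05 s.
t_prop = 11000/300000000 = 3.66667e-05 s; RTT = 7.33333e-05 s.
Cycle = t_tx + RTT = 0.000105986 s.
Utilization = t_tx / cycle = 3.26531e-05/0.000105986 = 30.81 %.

30.81 %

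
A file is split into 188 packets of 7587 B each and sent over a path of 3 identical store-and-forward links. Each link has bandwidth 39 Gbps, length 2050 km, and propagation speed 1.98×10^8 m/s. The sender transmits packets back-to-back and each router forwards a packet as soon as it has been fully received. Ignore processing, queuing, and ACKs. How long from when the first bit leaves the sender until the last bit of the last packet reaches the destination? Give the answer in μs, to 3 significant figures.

Per-hop transmission t_tx = L/R = 60696/39000000000 = 1.55631 μs.
Per-hop propagation t_prop = 2050000/198000000 = 10353.5 μs.
Pipeline fill: first packet needs 3·t_tx to clear all hops; remaining 187 packets each add one t_tx.
Total = (3+188-1)·t_tx + 3·t_prop = 190·1.55631 + 3·10353.5 = 31400 μs.

31400 μs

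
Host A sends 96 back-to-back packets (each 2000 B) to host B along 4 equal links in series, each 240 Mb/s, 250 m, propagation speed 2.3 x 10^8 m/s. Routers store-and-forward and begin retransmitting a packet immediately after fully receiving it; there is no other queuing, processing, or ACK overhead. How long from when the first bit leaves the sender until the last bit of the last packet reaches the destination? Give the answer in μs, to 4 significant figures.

6604 μs

Per-hop transmission t_tx = L/R = 16000/240000000 = 66.6667 μs.
Per-hop propagation t_prop = 250/2.3e+08 = 1.08696 μs.
Pipeline fill: first packet needs 4·t_tx to clear all hops; remaining 95 packets each add one t_tx.
Total = (4+96-1)·t_tx + 4·t_prop = 99·66.6667 + 4·1.08696 = 6604 μs.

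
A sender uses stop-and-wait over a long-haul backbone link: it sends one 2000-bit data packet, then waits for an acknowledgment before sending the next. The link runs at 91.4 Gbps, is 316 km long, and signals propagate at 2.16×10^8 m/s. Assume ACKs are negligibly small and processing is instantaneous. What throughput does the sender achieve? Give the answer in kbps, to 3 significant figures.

t_tx = L/R = 2000/91400000000 = 2.18818e-08 s.
t_prop = 316000/216000000 = 0.00146296 s; RTT = 0.00292593 s.
Cycle = t_tx + RTT = 0.00292595 s.
Throughput = L / cycle = 2000 / 0.00292595 = 684 kbps.

684 kbps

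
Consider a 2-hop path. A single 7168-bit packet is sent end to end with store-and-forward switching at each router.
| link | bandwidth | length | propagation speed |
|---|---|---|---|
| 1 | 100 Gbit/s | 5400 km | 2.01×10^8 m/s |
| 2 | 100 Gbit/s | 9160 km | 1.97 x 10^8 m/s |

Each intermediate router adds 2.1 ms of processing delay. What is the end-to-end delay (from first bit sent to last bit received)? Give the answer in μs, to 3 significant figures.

Transmission delay per hop = L/R = 7168/100000000000 = 0.07168 μs; 2 hops → 0.14336 μs.
Propagation delays (d/s per hop): 26865.7, 46497.5 μs; sum = 73363.1 μs.
Processing at 1 router(s): 1 × 2.1 ms = 2100 μs.
End-to-end = 75500 μs.

75500 μs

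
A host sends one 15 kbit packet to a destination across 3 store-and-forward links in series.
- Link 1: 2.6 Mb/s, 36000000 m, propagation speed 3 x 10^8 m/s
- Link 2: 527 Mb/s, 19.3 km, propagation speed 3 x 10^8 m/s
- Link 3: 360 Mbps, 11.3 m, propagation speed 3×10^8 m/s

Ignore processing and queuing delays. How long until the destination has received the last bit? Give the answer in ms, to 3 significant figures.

L = 15000 bits.
Transmission delays (L/R per hop): 5.76923, 0.028463, 0.0416667 ms; sum = 5.83936 ms.
Propagation delays (d/s per hop): 120, 0.0643333, 3.76667e-05 ms; sum = 120.064 ms.
End-to-end = 126 ms.

126 ms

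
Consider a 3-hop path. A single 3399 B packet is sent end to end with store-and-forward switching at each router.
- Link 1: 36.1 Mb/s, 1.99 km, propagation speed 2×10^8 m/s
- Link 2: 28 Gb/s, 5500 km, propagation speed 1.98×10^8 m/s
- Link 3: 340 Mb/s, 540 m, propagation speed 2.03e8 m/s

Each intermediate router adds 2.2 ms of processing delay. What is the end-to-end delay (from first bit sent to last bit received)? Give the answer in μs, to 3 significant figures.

L = 3399 × 8 = 27192 bits.
Transmission delays (L/R per hop): 753.241, 0.971143, 79.9765 μs; sum = 834.189 μs.
Propagation delays (d/s per hop): 9.95, 27777.8, 2.6601 μs; sum = 27790.4 μs.
Processing at 2 router(s): 2 × 2.2 ms = 4400 μs.
End-to-end = 33000 μs.

33000 μs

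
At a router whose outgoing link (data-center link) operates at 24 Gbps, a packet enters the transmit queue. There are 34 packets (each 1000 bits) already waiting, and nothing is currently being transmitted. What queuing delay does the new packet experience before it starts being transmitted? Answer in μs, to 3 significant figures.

1.42 μs

Each queued packet: L/R = 1000/24000000000 = 0.0416667 μs.
34 queued → 1.41667 μs.
Queuing delay = 1.42 μs.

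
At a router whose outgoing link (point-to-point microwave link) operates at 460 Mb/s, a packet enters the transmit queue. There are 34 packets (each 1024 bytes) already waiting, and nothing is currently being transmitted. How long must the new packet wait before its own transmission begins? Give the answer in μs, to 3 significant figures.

605 μs

Each queued packet: L/R = 8192/460000000 = 17.8087 μs.
34 queued → 605.496 μs.
Queuing delay = 605 μs.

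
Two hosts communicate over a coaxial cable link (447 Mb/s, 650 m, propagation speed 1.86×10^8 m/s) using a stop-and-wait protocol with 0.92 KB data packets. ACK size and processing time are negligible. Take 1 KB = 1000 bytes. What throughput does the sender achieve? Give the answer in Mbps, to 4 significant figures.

t_tx = L/R = 7360/447000000 = 1.64653e-05 s.
t_prop = 650/186000000 = 3.49462e-06 s; RTT = 6.98925e-06 s.
Cycle = t_tx + RTT = 2.34546e-05 s.
Throughput = L / cycle = 7360 / 2.34546e-05 = 313.8 Mbps.

313.8 Mbps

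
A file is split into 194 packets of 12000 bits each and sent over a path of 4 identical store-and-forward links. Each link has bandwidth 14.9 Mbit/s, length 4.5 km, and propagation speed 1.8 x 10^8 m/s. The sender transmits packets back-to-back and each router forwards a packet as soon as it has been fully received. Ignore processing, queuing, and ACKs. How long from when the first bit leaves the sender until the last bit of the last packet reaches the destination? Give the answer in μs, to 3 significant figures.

159000 μs

Per-hop transmission t_tx = L/R = 12000/14900000 = 805.369 μs.
Per-hop propagation t_prop = 4500/180000000 = 25 μs.
Pipeline fill: first packet needs 4·t_tx to clear all hops; remaining 193 packets each add one t_tx.
Total = (4+194-1)·t_tx + 4·t_prop = 197·805.369 + 4·25 = 159000 μs.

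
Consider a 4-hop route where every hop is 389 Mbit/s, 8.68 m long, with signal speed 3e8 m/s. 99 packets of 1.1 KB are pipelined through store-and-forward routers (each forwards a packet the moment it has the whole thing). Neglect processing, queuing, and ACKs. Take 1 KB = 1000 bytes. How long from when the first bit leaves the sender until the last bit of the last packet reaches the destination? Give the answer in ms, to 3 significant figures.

Per-hop transmission t_tx = L/R = 8800/389000000 = 0.0226221 ms.
Per-hop propagation t_prop = 8.68/300000000 = 2.89333e-05 ms.
Pipeline fill: first packet needs 4·t_tx to clear all hops; remaining 98 packets each add one t_tx.
Total = (4+99-1)·t_tx + 4·t_prop = 102·0.0226221 + 4·2.89333e-05 = 2.31 ms.

2.31 ms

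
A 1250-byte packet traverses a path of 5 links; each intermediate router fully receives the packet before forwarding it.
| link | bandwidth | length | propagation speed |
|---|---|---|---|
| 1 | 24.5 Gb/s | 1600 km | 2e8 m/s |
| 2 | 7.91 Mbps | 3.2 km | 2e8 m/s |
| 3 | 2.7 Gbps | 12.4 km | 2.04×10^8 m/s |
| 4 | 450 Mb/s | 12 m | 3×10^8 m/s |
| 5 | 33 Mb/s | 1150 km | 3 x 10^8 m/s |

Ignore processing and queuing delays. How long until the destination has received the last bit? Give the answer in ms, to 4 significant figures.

L = 1250 × 8 = 10000 bits.
Transmission delays (L/R per hop): 0.000408163, 1.26422, 0.0037037, 0.0222222, 0.30303 ms; sum = 1.59359 ms.
Propagation delays (d/s per hop): 8, 0.016, 0.0607843, 4e-05, 3.83333 ms; sum = 11.9102 ms.
End-to-end = 13.50 ms.

13.50 ms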